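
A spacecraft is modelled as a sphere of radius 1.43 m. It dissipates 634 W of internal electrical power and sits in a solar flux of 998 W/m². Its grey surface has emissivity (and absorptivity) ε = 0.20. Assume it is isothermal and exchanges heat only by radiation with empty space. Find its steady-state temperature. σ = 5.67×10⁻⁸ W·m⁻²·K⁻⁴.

T ≈ 285 K

At steady state, absorbed solar power + internal power = radiated power.
Absorbed: α·S·A_cross = 0.20·998·6.424 = 1282 W (cross-section πr²).
Total input = 1282 + 634 = 1916 W.
Radiated: εσ·A_surf·T⁴ with A_surf = 4πr² = 25.70 m².
T⁴ = 1916/(0.20·5.67×10⁻⁸·25.70) = 6.576×10⁹ K⁴.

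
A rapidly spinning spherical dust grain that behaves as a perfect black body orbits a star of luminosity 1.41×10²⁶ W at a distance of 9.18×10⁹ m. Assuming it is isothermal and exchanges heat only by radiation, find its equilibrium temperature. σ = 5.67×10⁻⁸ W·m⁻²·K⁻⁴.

First find the stellar flux at distance d: S = L/(4πd²) = 1.41×10²⁶/(4π·(9.18×10⁹)²) = 1.331×10⁵ W/m².
For an isothermal sphere, absorbed (1−a)S·πr² = emitted σ·4πr²·T⁴, so T⁴ = (1−a)S/(4σ).
T⁴ = 1.00·1.331×10⁵/(4·5.67×10⁻⁸) = 5.871×10¹¹ K⁴.

T ≈ 875 K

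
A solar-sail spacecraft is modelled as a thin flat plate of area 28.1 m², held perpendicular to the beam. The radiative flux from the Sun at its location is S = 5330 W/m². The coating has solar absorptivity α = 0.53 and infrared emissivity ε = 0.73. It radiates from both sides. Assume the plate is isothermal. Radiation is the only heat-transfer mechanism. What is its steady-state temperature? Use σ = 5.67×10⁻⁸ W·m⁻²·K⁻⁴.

T ≈ 430 K

At equilibrium, absorbed power = emitted power.
Absorbing cross-section = A = 28.10 m²; emitting surface = 2A = 56.20 m² (ratio 2).
αS·A_cross = εσ·A_surf·T⁴  ⇒  T⁴ = αS/(ε·2σ).
T⁴ = 0.530·5330/(0.73·2·5.67×10⁻⁸) = 3.412×10¹⁰ K⁴.
T = (3.412×10¹⁰)^(1/4).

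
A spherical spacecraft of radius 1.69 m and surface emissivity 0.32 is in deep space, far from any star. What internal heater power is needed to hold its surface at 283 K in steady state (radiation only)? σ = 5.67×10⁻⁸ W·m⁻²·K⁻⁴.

P ≈ 4180 W

P = εσ·4πr²·T⁴.
4πr² = 35.89 m²; T⁴ = 6.414×10⁹ K⁴.
P = 0.32·5.67×10⁻⁸·35.89·6.414×10⁹.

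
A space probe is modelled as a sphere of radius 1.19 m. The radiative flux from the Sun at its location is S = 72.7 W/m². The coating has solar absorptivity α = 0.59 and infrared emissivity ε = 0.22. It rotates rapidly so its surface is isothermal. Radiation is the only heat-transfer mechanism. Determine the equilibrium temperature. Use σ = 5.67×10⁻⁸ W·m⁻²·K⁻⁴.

T ≈ 171 K

At equilibrium, absorbed power = emitted power.
Absorbing cross-section = πr² = 4.449 m²; emitting surface = 4πr² = 17.80 m² (ratio 4).
αS·A_cross = εσ·A_surf·T⁴  ⇒  T⁴ = αS/(ε·4σ).
T⁴ = 0.590·72.7/(0.22·4·5.67×10⁻⁸) = 8.596×10⁸ K⁴.
T = (8.596×10⁸)^(1/4).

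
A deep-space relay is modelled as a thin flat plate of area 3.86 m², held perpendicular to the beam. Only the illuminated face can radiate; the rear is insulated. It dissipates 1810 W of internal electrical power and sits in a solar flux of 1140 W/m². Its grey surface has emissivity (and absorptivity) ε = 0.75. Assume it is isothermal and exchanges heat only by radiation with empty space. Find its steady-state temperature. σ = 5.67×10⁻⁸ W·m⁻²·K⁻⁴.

At steady state, absorbed solar power + internal power = radiated power.
Absorbed: α·S·A_cross = 0.75·1140·3.860 = 3300 W (cross-section A).
Total input = 3300 + 1810 = 5110 W.
Radiated: εσ·A_surf·T⁴ with A_surf = A = 3.860 m².
T⁴ = 5110/(0.75·5.67×10⁻⁸·3.860) = 3.113×10¹⁰ K⁴.

T ≈ 420 K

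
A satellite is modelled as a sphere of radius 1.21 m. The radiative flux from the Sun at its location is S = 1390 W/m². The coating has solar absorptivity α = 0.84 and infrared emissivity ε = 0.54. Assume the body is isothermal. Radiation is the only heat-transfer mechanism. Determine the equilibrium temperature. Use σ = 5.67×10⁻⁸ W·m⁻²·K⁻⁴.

T ≈ 312 K

At equilibrium, absorbed power = emitted power.
Absorbing cross-section = πr² = 4.600 m²; emitting surface = 4πr² = 18.40 m² (ratio 4).
αS·A_cross = εσ·A_surf·T⁴  ⇒  T⁴ = αS/(ε·4σ).
T⁴ = 0.840·1390/(0.54·4·5.67×10⁻⁸) = 9.534×10⁹ K⁴.
T = (9.534×10⁹)^(1/4).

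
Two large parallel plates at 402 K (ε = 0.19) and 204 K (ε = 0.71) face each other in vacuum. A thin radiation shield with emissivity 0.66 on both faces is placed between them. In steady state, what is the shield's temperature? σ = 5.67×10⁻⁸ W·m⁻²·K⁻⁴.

T_s ≈ 297 K

In steady state the net flux on the hot side equals that on the cold side.
σ(T₁⁴−T_s⁴)/D₁ = σ(T_s⁴−T₂⁴)/D₂, with D₁ = 1/ε₁+1/ε_s−1 = 5.778, D₂ = 1/ε_s+1/ε₂−1 = 1.924.
Solve for T_s⁴: T_s⁴ = (D₂·T₁⁴ + D₁·T₂⁴)/(D₁+D₂) = 7.822×10⁹ K⁴.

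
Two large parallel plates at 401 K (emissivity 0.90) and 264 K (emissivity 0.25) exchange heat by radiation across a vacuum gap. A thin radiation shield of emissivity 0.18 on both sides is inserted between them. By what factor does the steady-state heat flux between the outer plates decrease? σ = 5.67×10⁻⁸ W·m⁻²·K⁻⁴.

factor ≈ 3.46

Without shield: q₀ = σΔ(T⁴)/(1/ε₁+1/ε₂−1) with denominator 4.111.
With shield the two gaps are in series; the resistances add: (1/ε₁+1/ε_s−1)+(1/ε_s+1/ε₂−1) = 5.667+8.556 = 14.22.
Heat-flux ratio q₀/q = 14.22/4.111.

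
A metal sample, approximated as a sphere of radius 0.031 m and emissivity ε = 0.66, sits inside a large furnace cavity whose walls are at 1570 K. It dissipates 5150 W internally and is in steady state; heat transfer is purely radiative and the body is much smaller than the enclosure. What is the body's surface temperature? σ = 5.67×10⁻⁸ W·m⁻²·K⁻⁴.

For a small grey body in a large enclosure, net radiated power = εσA(T⁴ − T_w⁴).
Steady state: P = εσA(T⁴ − T_w⁴) with A = 4πr² = 0.01208 m².
T⁴ = P/(εσA) + T_w⁴ = 5150/(0.66·5.67×10⁻⁸·0.01208) + (1570)⁴
    = 1.140×10¹³ + 6.076×10¹² = 1.747×10¹³ K⁴.

T ≈ 2040 K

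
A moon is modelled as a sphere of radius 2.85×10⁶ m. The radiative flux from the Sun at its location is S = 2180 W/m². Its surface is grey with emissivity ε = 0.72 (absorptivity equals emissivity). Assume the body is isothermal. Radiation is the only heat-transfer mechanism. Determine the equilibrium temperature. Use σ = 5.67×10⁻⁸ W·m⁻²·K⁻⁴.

T ≈ 313 K

At equilibrium, absorbed power = emitted power.
Absorbing cross-section = πr² = 2.552×10¹³ m²; emitting surface = 4πr² = 1.021×10¹⁴ m² (ratio 4).
εS·A_cross = εσ·A_surf·T⁴  ⇒  T⁴ = S/(4σ)   (ε cancels).
T⁴ = 2180/(4·5.67×10⁻⁸) = 9.612×10⁹ K⁴.
T = (9.612×10⁹)^(1/4).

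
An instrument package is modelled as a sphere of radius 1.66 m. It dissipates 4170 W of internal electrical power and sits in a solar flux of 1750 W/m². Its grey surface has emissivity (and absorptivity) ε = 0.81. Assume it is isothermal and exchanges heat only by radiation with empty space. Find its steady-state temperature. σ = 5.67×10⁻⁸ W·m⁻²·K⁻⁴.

T ≈ 319 K

At steady state, absorbed solar power + internal power = radiated power.
Absorbed: α·S·A_cross = 0.81·1750·8.657 = 12270 W (cross-section πr²).
Total input = 12270 + 4170 = 16440 W.
Radiated: εσ·A_surf·T⁴ with A_surf = 4πr² = 34.63 m².
T⁴ = 16440/(0.81·5.67×10⁻⁸·34.63) = 1.034×10¹⁰ K⁴.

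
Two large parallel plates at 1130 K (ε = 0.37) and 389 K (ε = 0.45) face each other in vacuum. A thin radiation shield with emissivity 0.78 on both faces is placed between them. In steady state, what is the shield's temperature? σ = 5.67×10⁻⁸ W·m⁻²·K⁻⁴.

T_s ≈ 933 K

In steady state the net flux on the hot side equals that on the cold side.
σ(T₁⁴−T_s⁴)/D₁ = σ(T_s⁴−T₂⁴)/D₂, with D₁ = 1/ε₁+1/ε_s−1 = 2.985, D₂ = 1/ε_s+1/ε₂−1 = 2.504.
Solve for T_s⁴: T_s⁴ = (D₂·T₁⁴ + D₁·T₂⁴)/(D₁+D₂) = 7.563×10¹¹ K⁴.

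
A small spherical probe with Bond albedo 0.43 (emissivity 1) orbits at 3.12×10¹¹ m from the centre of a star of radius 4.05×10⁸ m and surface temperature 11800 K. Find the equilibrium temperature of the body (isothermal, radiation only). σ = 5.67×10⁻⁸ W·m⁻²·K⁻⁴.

T ≈ 261 K

The star's surface emits σT_*⁴; at distance d the flux is S = σT_*⁴(R_*/d)².
S = 5.67×10⁻⁸·(11800)⁴·(4.05×10⁸/3.12×10¹¹)² = 1852 W/m².
For an isothermal sphere T⁴ = (1−a)S/(4σ) = 4.655×10⁹ K⁴.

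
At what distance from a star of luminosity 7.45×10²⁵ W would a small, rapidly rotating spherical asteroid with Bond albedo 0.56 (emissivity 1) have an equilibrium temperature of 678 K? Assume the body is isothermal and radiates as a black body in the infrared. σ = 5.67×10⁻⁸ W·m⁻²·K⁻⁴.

For an isothermal black-emitting sphere, (1−a)S·πr² = σ·4πr²·T⁴ ⇒ S = 4σT⁴/(1−a).
S = 4·5.67×10⁻⁸·(678)⁴/0.440 = 1.089×10⁵ W/m².
Flux falls as S = L/(4πd²), so d = √(L/(4πS)) = √(7.45×10²⁵/(4π·1.089×10⁵)).

d ≈ 7.38×10⁹ m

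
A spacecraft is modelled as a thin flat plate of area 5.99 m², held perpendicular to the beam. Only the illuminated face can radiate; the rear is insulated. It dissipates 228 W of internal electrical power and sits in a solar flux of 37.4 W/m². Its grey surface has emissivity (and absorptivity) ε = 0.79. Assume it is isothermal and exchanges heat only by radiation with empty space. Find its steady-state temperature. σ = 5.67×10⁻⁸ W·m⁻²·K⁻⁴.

At steady state, absorbed solar power + internal power = radiated power.
Absorbed: α·S·A_cross = 0.79·37.4·5.990 = 177.0 W (cross-section A).
Total input = 177.0 + 228 = 405.0 W.
Radiated: εσ·A_surf·T⁴ with A_surf = A = 5.990 m².
T⁴ = 405.0/(0.79·5.67×10⁻⁸·5.990) = 1.509×10⁹ K⁴.

T ≈ 197 K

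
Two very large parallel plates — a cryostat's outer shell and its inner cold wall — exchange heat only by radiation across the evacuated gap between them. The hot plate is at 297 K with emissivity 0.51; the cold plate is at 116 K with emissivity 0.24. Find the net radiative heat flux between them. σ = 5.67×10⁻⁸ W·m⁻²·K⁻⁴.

q ≈ 84.0 W/m²

For two infinite grey parallel plates, q = σ(T₁⁴ − T₂⁴)/(1/ε₁ + 1/ε₂ − 1).
T₁⁴ − T₂⁴ = 7.781×10⁹ − 1.811×10⁸ = 7.600×10⁹ K⁴.
1/ε₁ + 1/ε₂ − 1 = 1.961 + 4.167 − 1 = 5.127.
q = 5.67×10⁻⁸ × 7.600×10⁹ / 5.127.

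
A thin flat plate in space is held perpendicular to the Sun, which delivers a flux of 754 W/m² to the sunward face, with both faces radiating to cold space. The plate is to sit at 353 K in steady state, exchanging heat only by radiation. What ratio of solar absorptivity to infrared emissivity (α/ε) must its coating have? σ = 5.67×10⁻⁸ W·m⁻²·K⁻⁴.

α/ε ≈ 2.34

Balance: αS·A = εσ·2A·T⁴ ⇒ α/ε = 2σT⁴/S.
α/ε = 2·5.67×10⁻⁸·(353)⁴/754 = 2·5.67×10⁻⁸·1.553×10¹⁰/754.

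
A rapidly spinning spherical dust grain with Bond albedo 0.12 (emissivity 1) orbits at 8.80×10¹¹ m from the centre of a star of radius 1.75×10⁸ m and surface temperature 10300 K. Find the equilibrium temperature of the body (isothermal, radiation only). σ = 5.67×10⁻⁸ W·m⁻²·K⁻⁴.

The star's surface emits σT_*⁴; at distance d the flux is S = σT_*⁴(R_*/d)².
S = 5.67×10⁻⁸·(10300)⁴·(1.75×10⁸/8.80×10¹¹)² = 25.24 W/m².
For an isothermal sphere T⁴ = (1−a)S/(4σ) = 9.792×10⁷ K⁴.

T ≈ 99.5 K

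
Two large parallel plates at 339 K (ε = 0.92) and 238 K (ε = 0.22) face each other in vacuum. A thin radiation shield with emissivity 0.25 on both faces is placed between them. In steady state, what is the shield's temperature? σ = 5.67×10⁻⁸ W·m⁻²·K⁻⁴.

In steady state the net flux on the hot side equals that on the cold side.
σ(T₁⁴−T_s⁴)/D₁ = σ(T_s⁴−T₂⁴)/D₂, with D₁ = 1/ε₁+1/ε_s−1 = 4.087, D₂ = 1/ε_s+1/ε₂−1 = 7.545.
Solve for T_s⁴: T_s⁴ = (D₂·T₁⁴ + D₁·T₂⁴)/(D₁+D₂) = 9.694×10⁹ K⁴.

T_s ≈ 314 K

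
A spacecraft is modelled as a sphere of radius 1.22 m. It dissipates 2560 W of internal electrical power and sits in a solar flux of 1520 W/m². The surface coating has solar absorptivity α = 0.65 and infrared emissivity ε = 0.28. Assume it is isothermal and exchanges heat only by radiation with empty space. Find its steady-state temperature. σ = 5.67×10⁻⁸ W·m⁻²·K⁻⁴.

T ≈ 394 K

At steady state, absorbed solar power + internal power = radiated power.
Absorbed: α·S·A_cross = 0.65·1520·4.676 = 4620 W (cross-section πr²).
Total input = 4620 + 2560 = 7180 W.
Radiated: εσ·A_surf·T⁴ with A_surf = 4πr² = 18.70 m².
T⁴ = 7180/(0.28·5.67×10⁻⁸·18.70) = 2.418×10¹⁰ K⁴.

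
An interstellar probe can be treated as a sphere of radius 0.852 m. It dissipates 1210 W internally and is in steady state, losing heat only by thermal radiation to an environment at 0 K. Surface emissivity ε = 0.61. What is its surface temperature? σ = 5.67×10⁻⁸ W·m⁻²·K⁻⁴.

T ≈ 249 K

Steady state: internal power = radiated power, P = εσA T⁴.
Radiating area A = 4πr² = 9.122 m².
T⁴ = P/(εσA) = 1210/(0.61·5.67×10⁻⁸·9.122) = 3.835×10⁹ K⁴.
T = (3.835×10⁹)^(1/4).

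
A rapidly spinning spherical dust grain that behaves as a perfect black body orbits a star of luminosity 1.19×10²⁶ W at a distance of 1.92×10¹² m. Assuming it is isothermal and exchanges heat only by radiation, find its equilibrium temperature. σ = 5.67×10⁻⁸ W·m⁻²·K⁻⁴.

First find the stellar flux at distance d: S = L/(4πd²) = 1.19×10²⁶/(4π·(1.92×10¹²)²) = 2.569 W/m².
For an isothermal sphere, absorbed (1−a)S·πr² = emitted σ·4πr²·T⁴, so T⁴ = (1−a)S/(4σ).
T⁴ = 1.00·2.569/(4·5.67×10⁻⁸) = 1.133×10⁷ K⁴.

T ≈ 58.0 K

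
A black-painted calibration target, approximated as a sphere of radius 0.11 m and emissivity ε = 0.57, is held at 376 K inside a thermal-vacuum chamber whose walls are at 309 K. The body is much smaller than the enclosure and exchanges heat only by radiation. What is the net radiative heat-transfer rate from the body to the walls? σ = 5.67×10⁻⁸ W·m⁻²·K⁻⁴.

For a small grey body in a large enclosure: P_net = εσA(T_body⁴ − T_wall⁴).
A = 4πr² = 0.1521 m²; T_body⁴ − T_wall⁴ = 1.999×10¹⁰ − 9.117×10⁹ = 1.087×10¹⁰ K⁴.
|P_net| = 0.57·5.67×10⁻⁸·0.1521·1.087×10¹⁰.

P_net ≈ 53.4 W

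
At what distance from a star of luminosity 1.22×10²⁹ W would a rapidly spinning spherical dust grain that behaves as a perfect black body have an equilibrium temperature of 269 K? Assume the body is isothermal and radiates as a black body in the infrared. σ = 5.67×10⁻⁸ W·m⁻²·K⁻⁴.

d ≈ 2.86×10¹² m

For an isothermal black-emitting sphere, (1−a)S·πr² = σ·4πr²·T⁴ ⇒ S = 4σT⁴/(1−a).
S = 4·5.67×10⁻⁸·(269)⁴/1.00 = 1188 W/m².
Flux falls as S = L/(4πd²), so d = √(L/(4πS)) = √(1.22×10²⁹/(4π·1188)).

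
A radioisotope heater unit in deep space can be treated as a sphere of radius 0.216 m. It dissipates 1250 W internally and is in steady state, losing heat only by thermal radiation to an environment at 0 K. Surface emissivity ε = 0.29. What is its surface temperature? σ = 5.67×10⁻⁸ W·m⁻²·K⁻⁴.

Steady state: internal power = radiated power, P = εσA T⁴.
Radiating area A = 4πr² = 0.5863 m².
T⁴ = P/(εσA) = 1250/(0.29·5.67×10⁻⁸·0.5863) = 1.297×10¹¹ K⁴.
T = (1.297×10¹¹)^(1/4).

T ≈ 600 K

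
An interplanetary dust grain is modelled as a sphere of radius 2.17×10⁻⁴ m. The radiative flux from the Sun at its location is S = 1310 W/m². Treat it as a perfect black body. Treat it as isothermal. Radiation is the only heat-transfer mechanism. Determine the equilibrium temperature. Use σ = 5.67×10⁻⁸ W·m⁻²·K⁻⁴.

T ≈ 276 K

At equilibrium, absorbed power = emitted power.
Absorbing cross-section = πr² = 1.479×10⁻⁷ m²; emitting surface = 4πr² = 5.917×10⁻⁷ m² (ratio 4).
S·A_cross = εσ·A_surf·T⁴  ⇒  T⁴ = S/(4σ).
T⁴ = 1.00·1310/(4·5.67×10⁻⁸) = 5.776×10⁹ K⁴.
T = (5.776×10⁹)^(1/4).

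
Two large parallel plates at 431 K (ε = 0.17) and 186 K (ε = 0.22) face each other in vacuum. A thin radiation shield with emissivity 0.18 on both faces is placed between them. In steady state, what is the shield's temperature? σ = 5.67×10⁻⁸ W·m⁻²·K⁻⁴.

In steady state the net flux on the hot side equals that on the cold side.
σ(T₁⁴−T_s⁴)/D₁ = σ(T_s⁴−T₂⁴)/D₂, with D₁ = 1/ε₁+1/ε_s−1 = 10.44, D₂ = 1/ε_s+1/ε₂−1 = 9.101.
Solve for T_s⁴: T_s⁴ = (D₂·T₁⁴ + D₁·T₂⁴)/(D₁+D₂) = 1.671×10¹⁰ K⁴.

T_s ≈ 360 K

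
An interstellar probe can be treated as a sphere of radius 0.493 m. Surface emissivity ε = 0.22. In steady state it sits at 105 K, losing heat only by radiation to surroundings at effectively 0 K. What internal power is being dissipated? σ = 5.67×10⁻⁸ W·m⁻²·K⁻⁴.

Steady state: P = εσA T⁴.
A = 4πr² = 3.054 m²; T⁴ = (105)⁴ = 1.216×10⁸ K⁴.
P = 0.22 × 5.67×10⁻⁸ × 3.054 × 1.216×10⁸.

P ≈ 4.63 W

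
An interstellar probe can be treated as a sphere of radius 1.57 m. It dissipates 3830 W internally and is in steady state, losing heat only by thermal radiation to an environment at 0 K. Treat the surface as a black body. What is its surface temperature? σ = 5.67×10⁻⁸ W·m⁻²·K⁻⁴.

Steady state: internal power = radiated power, P = εσA T⁴.
Radiating area A = 4πr² = 30.97 m².
T⁴ = P/(εσA) = 3830/(1.0·5.67×10⁻⁸·30.97) = 2.181×10⁹ K⁴.
T = (2.181×10⁹)^(1/4).

T ≈ 216 K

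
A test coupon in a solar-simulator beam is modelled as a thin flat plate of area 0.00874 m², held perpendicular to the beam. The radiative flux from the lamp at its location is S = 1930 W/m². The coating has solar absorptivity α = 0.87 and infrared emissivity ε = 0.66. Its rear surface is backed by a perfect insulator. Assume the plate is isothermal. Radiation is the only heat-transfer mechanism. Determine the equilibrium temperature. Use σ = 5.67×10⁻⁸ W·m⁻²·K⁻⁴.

T ≈ 460 K

At equilibrium, absorbed power = emitted power.
Absorbing cross-section = A = 0.008740 m²; emitting surface = A = 0.008740 m² (ratio 1).
αS·A_cross = εσ·A_surf·T⁴  ⇒  T⁴ = αS/(ε·1σ).
T⁴ = 0.870·1930/(0.66·1·5.67×10⁻⁸) = 4.487×10¹⁰ K⁴.
T = (4.487×10¹⁰)^(1/4).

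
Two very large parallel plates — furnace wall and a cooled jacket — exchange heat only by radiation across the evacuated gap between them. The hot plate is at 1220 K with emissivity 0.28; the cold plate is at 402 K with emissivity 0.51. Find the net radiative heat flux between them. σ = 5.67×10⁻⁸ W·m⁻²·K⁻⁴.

q ≈ 27400 W/m²

For two infinite grey parallel plates, q = σ(T₁⁴ − T₂⁴)/(1/ε₁ + 1/ε₂ − 1).
T₁⁴ − T₂⁴ = 2.215×10¹² − 2.612×10¹⁰ = 2.189×10¹² K⁴.
1/ε₁ + 1/ε₂ − 1 = 3.571 + 1.961 − 1 = 4.532.
q = 5.67×10⁻⁸ × 2.189×10¹² / 4.532.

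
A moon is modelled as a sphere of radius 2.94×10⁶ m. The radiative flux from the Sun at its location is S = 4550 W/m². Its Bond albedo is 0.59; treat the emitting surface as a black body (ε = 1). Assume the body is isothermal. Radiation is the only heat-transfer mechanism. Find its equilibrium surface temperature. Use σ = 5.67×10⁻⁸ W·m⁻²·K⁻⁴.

T ≈ 301 K

At equilibrium, absorbed power = emitted power.
Absorbing cross-section = πr² = 2.715×10¹³ m²; emitting surface = 4πr² = 1.086×10¹⁴ m² (ratio 4).
(1−a)S·A_cross = εσ·A_surf·T⁴  ⇒  T⁴ = (1−a)S/(4σ).
T⁴ = 0.410·4550/(4·5.67×10⁻⁸) = 8.225×10⁹ K⁴.
T = (8.225×10⁹)^(1/4).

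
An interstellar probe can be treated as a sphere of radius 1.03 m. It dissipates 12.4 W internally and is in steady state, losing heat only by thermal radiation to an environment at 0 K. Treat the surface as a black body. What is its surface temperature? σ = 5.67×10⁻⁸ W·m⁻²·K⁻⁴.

Steady state: internal power = radiated power, P = εσA T⁴.
Radiating area A = 4πr² = 13.33 m².
T⁴ = P/(εσA) = 12.4/(1.0·5.67×10⁻⁸·13.33) = 1.640×10⁷ K⁴.
T = (1.640×10⁷)^(1/4).

T ≈ 63.6 K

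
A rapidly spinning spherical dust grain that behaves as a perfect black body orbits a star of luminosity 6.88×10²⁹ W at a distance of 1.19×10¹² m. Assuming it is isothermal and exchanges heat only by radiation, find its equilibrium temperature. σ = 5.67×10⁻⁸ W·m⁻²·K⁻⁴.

T ≈ 643 K

First find the stellar flux at distance d: S = L/(4πd²) = 6.88×10²⁹/(4π·(1.19×10¹²)²) = 38660 W/m².
For an isothermal sphere, absorbed (1−a)S·πr² = emitted σ·4πr²·T⁴, so T⁴ = (1−a)S/(4σ).
T⁴ = 1.00·38660/(4·5.67×10⁻⁸) = 1.705×10¹¹ K⁴.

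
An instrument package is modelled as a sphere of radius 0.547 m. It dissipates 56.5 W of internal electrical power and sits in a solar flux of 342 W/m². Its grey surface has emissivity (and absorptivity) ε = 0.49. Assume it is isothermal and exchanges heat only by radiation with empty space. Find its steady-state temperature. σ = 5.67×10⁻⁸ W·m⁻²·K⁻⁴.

T ≈ 213 K

At steady state, absorbed solar power + internal power = radiated power.
Absorbed: α·S·A_cross = 0.49·342·0.9400 = 157.5 W (cross-section πr²).
Total input = 157.5 + 56.5 = 214.0 W.
Radiated: εσ·A_surf·T⁴ with A_surf = 4πr² = 3.760 m².
T⁴ = 214.0/(0.49·5.67×10⁻⁸·3.760) = 2.049×10⁹ K⁴.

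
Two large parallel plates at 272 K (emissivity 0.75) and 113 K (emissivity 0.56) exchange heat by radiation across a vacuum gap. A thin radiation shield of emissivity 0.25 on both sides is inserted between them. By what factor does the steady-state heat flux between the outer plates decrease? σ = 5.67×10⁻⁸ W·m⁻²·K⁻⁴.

Without shield: q₀ = σΔ(T⁴)/(1/ε₁+1/ε₂−1) with denominator 2.119.
With shield the two gaps are in series; the resistances add: (1/ε₁+1/ε_s−1)+(1/ε_s+1/ε₂−1) = 4.333+4.786 = 9.119.
Heat-flux ratio q₀/q = 9.119/2.119.

factor ≈ 4.30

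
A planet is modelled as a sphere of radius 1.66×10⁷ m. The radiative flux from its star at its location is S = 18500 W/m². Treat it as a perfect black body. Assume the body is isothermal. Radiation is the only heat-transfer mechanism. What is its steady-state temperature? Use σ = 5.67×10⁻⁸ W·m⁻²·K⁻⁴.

At equilibrium, absorbed power = emitted power.
Absorbing cross-section = πr² = 8.657×10¹⁴ m²; emitting surface = 4πr² = 3.463×10¹⁵ m² (ratio 4).
S·A_cross = εσ·A_surf·T⁴  ⇒  T⁴ = S/(4σ).
T⁴ = 1.00·18500/(4·5.67×10⁻⁸) = 8.157×10¹⁰ K⁴.
T = (8.157×10¹⁰)^(1/4).

T ≈ 534 K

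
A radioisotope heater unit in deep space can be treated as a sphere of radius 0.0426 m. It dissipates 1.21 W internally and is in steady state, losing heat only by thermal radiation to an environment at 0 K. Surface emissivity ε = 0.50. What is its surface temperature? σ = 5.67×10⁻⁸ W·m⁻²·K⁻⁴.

T ≈ 208 K

Steady state: internal power = radiated power, P = εσA T⁴.
Radiating area A = 4πr² = 0.02280 m².
T⁴ = P/(εσA) = 1.21/(0.50·5.67×10⁻⁸·0.02280) = 1.872×10⁹ K⁴.
T = (1.872×10⁹)^(1/4).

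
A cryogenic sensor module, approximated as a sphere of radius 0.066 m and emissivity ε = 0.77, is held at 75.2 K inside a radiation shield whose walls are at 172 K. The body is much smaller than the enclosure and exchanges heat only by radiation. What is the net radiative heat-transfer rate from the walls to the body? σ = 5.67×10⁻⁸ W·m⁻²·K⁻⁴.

P_net ≈ 2.02 W

For a small grey body in a large enclosure: P_net = εσA(T_body⁴ − T_wall⁴).
A = 4πr² = 0.05474 m²; T_body⁴ − T_wall⁴ = 3.198×10⁷ − 8.752×10⁸ = -8.432×10⁸ K⁴.
|P_net| = 0.77·5.67×10⁻⁸·0.05474·8.432×10⁸.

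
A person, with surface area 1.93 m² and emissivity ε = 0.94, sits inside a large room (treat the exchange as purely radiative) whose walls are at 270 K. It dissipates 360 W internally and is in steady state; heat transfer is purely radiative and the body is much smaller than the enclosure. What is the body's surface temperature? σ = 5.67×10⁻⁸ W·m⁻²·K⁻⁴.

For a small grey body in a large enclosure, net radiated power = εσA(T⁴ − T_w⁴).
Steady state: P = εσA(T⁴ − T_w⁴) with A = 1.93 m².
T⁴ = P/(εσA) + T_w⁴ = 360/(0.94·5.67×10⁻⁸·1.930) + (270)⁴
    = 3.500×10⁹ + 5.314×10⁹ = 8.814×10⁹ K⁴.

T ≈ 306 K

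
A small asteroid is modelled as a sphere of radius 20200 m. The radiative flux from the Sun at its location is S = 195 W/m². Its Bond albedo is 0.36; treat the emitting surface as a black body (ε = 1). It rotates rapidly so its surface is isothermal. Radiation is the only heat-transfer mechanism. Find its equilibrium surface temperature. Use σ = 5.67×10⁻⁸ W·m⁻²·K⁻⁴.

T ≈ 153 K

At equilibrium, absorbed power = emitted power.
Absorbing cross-section = πr² = 1.282×10⁹ m²; emitting surface = 4πr² = 5.128×10⁹ m² (ratio 4).
(1−a)S·A_cross = εσ·A_surf·T⁴  ⇒  T⁴ = (1−a)S/(4σ).
T⁴ = 0.640·195/(4·5.67×10⁻⁸) = 5.503×10⁸ K⁴.
T = (5.503×10⁸)^(1/4).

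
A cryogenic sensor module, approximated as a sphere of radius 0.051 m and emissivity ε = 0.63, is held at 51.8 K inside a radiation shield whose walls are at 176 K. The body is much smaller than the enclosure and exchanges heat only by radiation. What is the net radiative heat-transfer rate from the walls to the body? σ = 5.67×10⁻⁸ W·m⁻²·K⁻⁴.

For a small grey body in a large enclosure: P_net = εσA(T_body⁴ − T_wall⁴).
A = 4πr² = 0.03269 m²; T_body⁴ − T_wall⁴ = 7.200×10⁶ − 9.595×10⁸ = -9.523×10⁸ K⁴.
|P_net| = 0.63·5.67×10⁻⁸·0.03269·9.523×10⁸.

P_net ≈ 1.11 W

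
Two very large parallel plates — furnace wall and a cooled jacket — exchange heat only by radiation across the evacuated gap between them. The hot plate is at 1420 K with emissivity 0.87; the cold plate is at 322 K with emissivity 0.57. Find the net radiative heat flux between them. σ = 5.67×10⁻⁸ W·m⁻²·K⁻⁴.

q ≈ 1.21×10⁵ W/m²

For two infinite grey parallel plates, q = σ(T₁⁴ − T₂⁴)/(1/ε₁ + 1/ε₂ − 1).
T₁⁴ − T₂⁴ = 4.066×10¹² − 1.075×10¹⁰ = 4.055×10¹² K⁴.
1/ε₁ + 1/ε₂ − 1 = 1.149 + 1.754 − 1 = 1.904.
q = 5.67×10⁻⁸ × 4.055×10¹² / 1.904.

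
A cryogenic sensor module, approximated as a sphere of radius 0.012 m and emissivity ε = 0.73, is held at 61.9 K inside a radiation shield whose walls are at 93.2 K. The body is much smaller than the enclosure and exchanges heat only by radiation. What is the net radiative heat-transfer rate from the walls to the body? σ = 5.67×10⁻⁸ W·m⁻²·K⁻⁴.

P_net ≈ 0.00455 W

For a small grey body in a large enclosure: P_net = εσA(T_body⁴ − T_wall⁴).
A = 4πr² = 0.001810 m²; T_body⁴ − T_wall⁴ = 1.468×10⁷ − 7.545×10⁷ = -6.077×10⁷ K⁴.
|P_net| = 0.73·5.67×10⁻⁸·0.001810·6.077×10⁷.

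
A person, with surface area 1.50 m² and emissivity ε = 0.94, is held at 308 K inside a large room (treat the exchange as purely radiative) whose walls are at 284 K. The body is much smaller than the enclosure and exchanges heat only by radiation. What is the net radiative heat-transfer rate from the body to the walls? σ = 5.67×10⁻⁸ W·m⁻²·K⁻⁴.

For a small grey body in a large enclosure: P_net = εσA(T_body⁴ − T_wall⁴).
A = 1.50 m²; T_body⁴ − T_wall⁴ = 8.999×10⁹ − 6.505×10⁹ = 2.494×10⁹ K⁴.
|P_net| = 0.94·5.67×10⁻⁸·1.500·2.494×10⁹.

P_net ≈ 199 W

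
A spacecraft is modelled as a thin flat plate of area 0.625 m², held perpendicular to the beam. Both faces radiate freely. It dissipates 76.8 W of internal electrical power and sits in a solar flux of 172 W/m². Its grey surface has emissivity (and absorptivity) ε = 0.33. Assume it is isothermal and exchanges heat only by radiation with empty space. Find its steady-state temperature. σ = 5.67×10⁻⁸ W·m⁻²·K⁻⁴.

At steady state, absorbed solar power + internal power = radiated power.
Absorbed: α·S·A_cross = 0.33·172·0.6250 = 35.48 W (cross-section A).
Total input = 35.48 + 76.8 = 112.3 W.
Radiated: εσ·A_surf·T⁴ with A_surf = 2A = 1.250 m².
T⁴ = 112.3/(0.33·5.67×10⁻⁸·1.250) = 4.800×10⁹ K⁴.

T ≈ 263 K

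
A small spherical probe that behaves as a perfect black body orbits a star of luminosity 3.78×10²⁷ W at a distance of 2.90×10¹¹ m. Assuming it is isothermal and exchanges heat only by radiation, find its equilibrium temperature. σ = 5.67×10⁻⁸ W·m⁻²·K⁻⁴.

First find the stellar flux at distance d: S = L/(4πd²) = 3.78×10²⁷/(4π·(2.90×10¹¹)²) = 3577 W/m².
For an isothermal sphere, absorbed (1−a)S·πr² = emitted σ·4πr²·T⁴, so T⁴ = (1−a)S/(4σ).
T⁴ = 1.00·3577/(4·5.67×10⁻⁸) = 1.577×10¹⁰ K⁴.

T ≈ 354 K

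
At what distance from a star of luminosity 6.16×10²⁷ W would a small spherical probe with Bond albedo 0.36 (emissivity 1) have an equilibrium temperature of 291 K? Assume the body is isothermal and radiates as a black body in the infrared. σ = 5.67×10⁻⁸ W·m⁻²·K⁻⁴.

d ≈ 4.39×10¹¹ m

For an isothermal black-emitting sphere, (1−a)S·πr² = σ·4πr²·T⁴ ⇒ S = 4σT⁴/(1−a).
S = 4·5.67×10⁻⁸·(291)⁴/0.640 = 2541 W/m².
Flux falls as S = L/(4πd²), so d = √(L/(4πS)) = √(6.16×10²⁷/(4π·2541)).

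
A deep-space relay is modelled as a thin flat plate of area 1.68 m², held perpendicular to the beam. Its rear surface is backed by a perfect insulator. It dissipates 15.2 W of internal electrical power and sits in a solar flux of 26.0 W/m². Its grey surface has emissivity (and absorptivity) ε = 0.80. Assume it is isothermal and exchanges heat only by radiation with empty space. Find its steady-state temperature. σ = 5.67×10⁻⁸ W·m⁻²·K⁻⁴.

T ≈ 160 K

At steady state, absorbed solar power + internal power = radiated power.
Absorbed: α·S·A_cross = 0.80·26.0·1.680 = 34.94 W (cross-section A).
Total input = 34.94 + 15.2 = 50.14 W.
Radiated: εσ·A_surf·T⁴ with A_surf = A = 1.680 m².
T⁴ = 50.14/(0.80·5.67×10⁻⁸·1.680) = 6.580×10⁸ K⁴.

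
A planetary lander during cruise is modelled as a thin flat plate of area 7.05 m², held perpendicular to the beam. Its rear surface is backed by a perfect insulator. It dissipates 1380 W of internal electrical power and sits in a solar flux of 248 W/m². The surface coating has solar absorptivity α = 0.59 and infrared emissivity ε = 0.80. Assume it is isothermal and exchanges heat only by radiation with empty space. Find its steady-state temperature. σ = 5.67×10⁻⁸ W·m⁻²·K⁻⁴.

At steady state, absorbed solar power + internal power = radiated power.
Absorbed: α·S·A_cross = 0.59·248·7.050 = 1032 W (cross-section A).
Total input = 1032 + 1380 = 2412 W.
Radiated: εσ·A_surf·T⁴ with A_surf = A = 7.050 m².
T⁴ = 2412/(0.80·5.67×10⁻⁸·7.050) = 7.541×10⁹ K⁴.

T ≈ 295 K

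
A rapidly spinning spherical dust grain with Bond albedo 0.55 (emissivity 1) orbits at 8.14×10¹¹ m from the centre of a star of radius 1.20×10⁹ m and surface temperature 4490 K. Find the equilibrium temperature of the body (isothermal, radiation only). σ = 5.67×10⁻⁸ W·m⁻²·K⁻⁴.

The star's surface emits σT_*⁴; at distance d the flux is S = σT_*⁴(R_*/d)².
S = 5.67×10⁻⁸·(4490)⁴·(1.20×10⁹/8.14×10¹¹)² = 50.08 W/m².
For an isothermal sphere T⁴ = (1−a)S/(4σ) = 9.937×10⁷ K⁴.

T ≈ 99.8 K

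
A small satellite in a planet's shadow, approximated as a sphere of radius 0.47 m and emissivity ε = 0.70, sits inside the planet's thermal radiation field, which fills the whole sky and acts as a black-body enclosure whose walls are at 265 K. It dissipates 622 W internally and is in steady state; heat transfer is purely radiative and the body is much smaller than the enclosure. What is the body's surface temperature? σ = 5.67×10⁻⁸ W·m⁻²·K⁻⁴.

For a small grey body in a large enclosure, net radiated power = εσA(T⁴ − T_w⁴).
Steady state: P = εσA(T⁴ − T_w⁴) with A = 4πr² = 2.776 m².
T⁴ = P/(εσA) + T_w⁴ = 622/(0.70·5.67×10⁻⁸·2.776) + (265)⁴
    = 5.646×10⁹ + 4.932×10⁹ = 1.058×10¹⁰ K⁴.

T ≈ 321 K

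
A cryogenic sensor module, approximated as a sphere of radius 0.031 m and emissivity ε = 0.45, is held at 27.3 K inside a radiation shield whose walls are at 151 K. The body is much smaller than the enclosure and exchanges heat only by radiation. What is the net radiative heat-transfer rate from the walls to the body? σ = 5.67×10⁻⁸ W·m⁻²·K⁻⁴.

P_net ≈ 0.160 W

For a small grey body in a large enclosure: P_net = εσA(T_body⁴ − T_wall⁴).
A = 4πr² = 0.01208 m²; T_body⁴ − T_wall⁴ = 5.555×10⁵ − 5.199×10⁸ = -5.193×10⁸ K⁴.
|P_net| = 0.45·5.67×10⁻⁸·0.01208·5.193×10⁸.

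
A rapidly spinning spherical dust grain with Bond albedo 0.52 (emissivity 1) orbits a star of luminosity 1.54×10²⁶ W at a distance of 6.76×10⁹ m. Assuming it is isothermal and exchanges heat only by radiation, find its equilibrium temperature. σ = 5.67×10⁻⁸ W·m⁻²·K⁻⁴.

T ≈ 868 K

First find the stellar flux at distance d: S = L/(4πd²) = 1.54×10²⁶/(4π·(6.76×10⁹)²) = 2.682×10⁵ W/m².
For an isothermal sphere, absorbed (1−a)S·πr² = emitted σ·4πr²·T⁴, so T⁴ = (1−a)S/(4σ).
T⁴ = 0.480·2.682×10⁵/(4·5.67×10⁻⁸) = 5.676×10¹¹ K⁴.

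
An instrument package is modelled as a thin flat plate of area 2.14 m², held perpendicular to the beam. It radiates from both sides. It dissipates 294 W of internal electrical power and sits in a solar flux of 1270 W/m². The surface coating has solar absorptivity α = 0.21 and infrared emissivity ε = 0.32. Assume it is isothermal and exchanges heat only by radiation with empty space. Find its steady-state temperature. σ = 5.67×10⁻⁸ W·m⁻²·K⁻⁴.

T ≈ 325 K

At steady state, absorbed solar power + internal power = radiated power.
Absorbed: α·S·A_cross = 0.21·1270·2.140 = 570.7 W (cross-section A).
Total input = 570.7 + 294 = 864.7 W.
Radiated: εσ·A_surf·T⁴ with A_surf = 2A = 4.280 m².
T⁴ = 864.7/(0.32·5.67×10⁻⁸·4.280) = 1.114×10¹⁰ K⁴.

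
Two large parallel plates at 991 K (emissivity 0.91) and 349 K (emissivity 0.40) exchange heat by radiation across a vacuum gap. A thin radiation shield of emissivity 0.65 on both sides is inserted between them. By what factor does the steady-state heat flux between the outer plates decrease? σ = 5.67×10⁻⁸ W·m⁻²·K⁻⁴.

Without shield: q₀ = σΔ(T⁴)/(1/ε₁+1/ε₂−1) with denominator 2.599.
With shield the two gaps are in series; the resistances add: (1/ε₁+1/ε_s−1)+(1/ε_s+1/ε₂−1) = 1.637+3.038 = 4.676.
Heat-flux ratio q₀/q = 4.676/2.599.

factor ≈ 1.80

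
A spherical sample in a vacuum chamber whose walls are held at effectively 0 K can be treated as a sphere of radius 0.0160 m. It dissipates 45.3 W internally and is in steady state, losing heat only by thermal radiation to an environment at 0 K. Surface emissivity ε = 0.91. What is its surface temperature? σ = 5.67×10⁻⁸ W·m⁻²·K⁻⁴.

T ≈ 723 K

Steady state: internal power = radiated power, P = εσA T⁴.
Radiating area A = 4πr² = 0.003217 m².
T⁴ = P/(εσA) = 45.3/(0.91·5.67×10⁻⁸·0.003217) = 2.729×10¹¹ K⁴.
T = (2.729×10¹¹)^(1/4).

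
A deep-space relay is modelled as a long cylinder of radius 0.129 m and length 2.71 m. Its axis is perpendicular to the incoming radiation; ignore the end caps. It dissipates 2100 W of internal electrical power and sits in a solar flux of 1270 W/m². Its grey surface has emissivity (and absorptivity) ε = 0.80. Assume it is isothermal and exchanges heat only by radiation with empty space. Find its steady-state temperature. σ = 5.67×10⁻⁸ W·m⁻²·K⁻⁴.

T ≈ 410 K

At steady state, absorbed solar power + internal power = radiated power.
Absorbed: α·S·A_cross = 0.80·1270·0.6992 = 710.4 W (cross-section 2rL).
Total input = 710.4 + 2100 = 2810 W.
Radiated: εσ·A_surf·T⁴ with A_surf = 2πrL = 2.197 m².
T⁴ = 2810/(0.80·5.67×10⁻⁸·2.197) = 2.821×10¹⁰ K⁴.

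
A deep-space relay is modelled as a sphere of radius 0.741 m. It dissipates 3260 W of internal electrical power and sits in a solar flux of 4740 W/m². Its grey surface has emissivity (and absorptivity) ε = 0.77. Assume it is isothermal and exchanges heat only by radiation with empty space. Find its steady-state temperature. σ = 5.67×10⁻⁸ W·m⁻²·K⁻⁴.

At steady state, absorbed solar power + internal power = radiated power.
Absorbed: α·S·A_cross = 0.77·4740·1.725 = 6296 W (cross-section πr²).
Total input = 6296 + 3260 = 9556 W.
Radiated: εσ·A_surf·T⁴ with A_surf = 4πr² = 6.900 m².
T⁴ = 9556/(0.77·5.67×10⁻⁸·6.900) = 3.172×10¹⁰ K⁴.

T ≈ 422 K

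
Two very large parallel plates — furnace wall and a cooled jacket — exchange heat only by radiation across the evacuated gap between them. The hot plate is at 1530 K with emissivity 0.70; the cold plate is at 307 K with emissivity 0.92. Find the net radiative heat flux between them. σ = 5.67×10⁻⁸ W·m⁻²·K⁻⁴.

q ≈ 2.05×10⁵ W/m²

For two infinite grey parallel plates, q = σ(T₁⁴ − T₂⁴)/(1/ε₁ + 1/ε₂ − 1).
T₁⁴ − T₂⁴ = 5.480×10¹² − 8.883×10⁹ = 5.471×10¹² K⁴.
1/ε₁ + 1/ε₂ − 1 = 1.429 + 1.087 − 1 = 1.516.
q = 5.67×10⁻⁸ × 5.471×10¹² / 1.516.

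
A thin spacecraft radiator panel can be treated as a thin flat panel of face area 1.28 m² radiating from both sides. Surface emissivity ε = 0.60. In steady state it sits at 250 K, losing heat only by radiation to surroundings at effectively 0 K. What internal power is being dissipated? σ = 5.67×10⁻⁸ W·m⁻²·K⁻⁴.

Steady state: P = εσA T⁴.
A = 2·1.28 = 2.560 m²; T⁴ = (250)⁴ = 3.906×10⁹ K⁴.
P = 0.60 × 5.67×10⁻⁸ × 2.560 × 3.906×10⁹.

P ≈ 340 W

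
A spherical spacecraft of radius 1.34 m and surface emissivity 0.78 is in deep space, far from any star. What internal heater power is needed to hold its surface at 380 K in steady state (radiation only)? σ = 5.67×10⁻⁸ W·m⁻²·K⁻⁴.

P ≈ 20800 W

P = εσ·4πr²·T⁴.
4πr² = 22.56 m²; T⁴ = 2.085×10¹⁰ K⁴.
P = 0.78·5.67×10⁻⁸·22.56·2.085×10¹⁰.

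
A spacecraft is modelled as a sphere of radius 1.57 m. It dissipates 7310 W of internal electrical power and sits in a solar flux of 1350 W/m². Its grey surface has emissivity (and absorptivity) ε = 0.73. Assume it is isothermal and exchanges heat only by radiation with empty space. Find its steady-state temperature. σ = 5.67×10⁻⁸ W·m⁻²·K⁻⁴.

At steady state, absorbed solar power + internal power = radiated power.
Absorbed: α·S·A_cross = 0.73·1350·7.744 = 7631 W (cross-section πr²).
Total input = 7631 + 7310 = 14940 W.
Radiated: εσ·A_surf·T⁴ with A_surf = 4πr² = 30.97 m².
T⁴ = 14940/(0.73·5.67×10⁻⁸·30.97) = 1.165×10¹⁰ K⁴.

T ≈ 329 K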